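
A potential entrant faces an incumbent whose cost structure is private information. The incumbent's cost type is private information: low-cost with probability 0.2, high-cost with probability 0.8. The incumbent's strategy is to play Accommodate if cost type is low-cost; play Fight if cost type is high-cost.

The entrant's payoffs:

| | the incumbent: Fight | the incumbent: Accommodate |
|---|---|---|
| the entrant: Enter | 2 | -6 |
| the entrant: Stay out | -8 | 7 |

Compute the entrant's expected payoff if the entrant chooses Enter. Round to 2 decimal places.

Take the expectation over the incumbent's cost type, weighting each type's action by its prior probability.
E[Enter] = 0.2·(-6) + 0.8·2 = (-1.2) + 1.6 = 0.4

0.40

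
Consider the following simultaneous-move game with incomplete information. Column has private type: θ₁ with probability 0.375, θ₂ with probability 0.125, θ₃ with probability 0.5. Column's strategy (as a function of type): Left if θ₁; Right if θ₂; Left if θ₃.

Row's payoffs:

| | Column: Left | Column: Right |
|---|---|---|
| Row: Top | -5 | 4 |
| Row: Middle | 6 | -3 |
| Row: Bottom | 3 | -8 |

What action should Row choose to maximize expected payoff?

Middle

E[Top] = 0.375·(-5) + 0.125·(4) + 0.5·(-5) = -3.875
E[Middle] = 0.375·(6) + 0.125·(-3) + 0.5·(6) = 4.875
E[Bottom] = 0.375·(3) + 0.125·(-8) + 0.5·(3) = 1.625
Best response: Middle (4.875 is the largest).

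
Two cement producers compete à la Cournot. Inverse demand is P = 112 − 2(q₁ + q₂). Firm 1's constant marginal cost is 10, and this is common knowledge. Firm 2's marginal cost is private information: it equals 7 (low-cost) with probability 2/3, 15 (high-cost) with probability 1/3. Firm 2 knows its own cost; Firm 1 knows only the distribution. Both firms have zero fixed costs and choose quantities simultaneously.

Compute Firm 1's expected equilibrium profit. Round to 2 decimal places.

574.23

Type-c best response for Firm 2: q₂(c) = (112 − c)/4 − q₁/2.
Firm 1 maximizes expected profit; its first-order condition is 112 − 4q₁ − 2E[q₂] − 10 = 0.
Substituting E[q₂] and solving: E[c₂] = 9.66667, so q₁ = (112 − 2·10 + 9.66667)/6 = 16.9444.
E[P] = 112 − 2·(q₁ + E[q₂]) = 43.8889; Firm 1's expected profit = (E[P] − 10)·q₁ = (43.8889 − 10)·16.9444 = 574.228.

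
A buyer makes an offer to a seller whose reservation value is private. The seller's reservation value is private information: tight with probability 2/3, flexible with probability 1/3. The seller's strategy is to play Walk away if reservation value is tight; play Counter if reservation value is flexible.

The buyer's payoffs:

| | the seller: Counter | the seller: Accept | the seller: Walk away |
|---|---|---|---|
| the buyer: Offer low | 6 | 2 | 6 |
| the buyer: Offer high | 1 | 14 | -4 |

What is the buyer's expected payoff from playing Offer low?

Take the expectation over the seller's reservation value, weighting each type's action by its prior probability.
E[Offer low] = 2/3·6 + 1/3·6 = 4 + 2 = 6

6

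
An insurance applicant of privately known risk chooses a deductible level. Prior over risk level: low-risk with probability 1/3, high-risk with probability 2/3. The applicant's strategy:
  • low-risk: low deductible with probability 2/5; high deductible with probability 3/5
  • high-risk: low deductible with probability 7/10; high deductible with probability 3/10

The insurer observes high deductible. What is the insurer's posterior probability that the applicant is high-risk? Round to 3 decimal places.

0.500

P(high deductible) = (1/3)·(3/5) + (2/3)·(3/10) = 2/5
P(high-risk | high deductible) = ((2/3)·(3/10)) / (2/5) = (1/5) / (2/5) = 1/2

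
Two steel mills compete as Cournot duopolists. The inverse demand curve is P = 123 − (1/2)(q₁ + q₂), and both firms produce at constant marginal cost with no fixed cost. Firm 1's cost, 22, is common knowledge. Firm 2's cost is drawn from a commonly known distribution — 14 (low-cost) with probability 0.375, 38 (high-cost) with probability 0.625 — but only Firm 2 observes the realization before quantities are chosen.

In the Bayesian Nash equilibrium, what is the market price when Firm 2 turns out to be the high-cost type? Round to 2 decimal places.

Type-c best response for Firm 2: q₂(c) = (123 − c) − q₁/2.
Firm 1 maximizes expected profit; its first-order condition is 123 − q₁ − (1/2)E[q₂] − 22 = 0.
Substituting E[q₂] and solving: E[c₂] = 29, so q₁ = (123 − 2·22 + 29)/(3/2) = 72.
q₂(high-cost) = 49, so P = 123 − (1/2)·(72 + 49) = 62.5.

62.50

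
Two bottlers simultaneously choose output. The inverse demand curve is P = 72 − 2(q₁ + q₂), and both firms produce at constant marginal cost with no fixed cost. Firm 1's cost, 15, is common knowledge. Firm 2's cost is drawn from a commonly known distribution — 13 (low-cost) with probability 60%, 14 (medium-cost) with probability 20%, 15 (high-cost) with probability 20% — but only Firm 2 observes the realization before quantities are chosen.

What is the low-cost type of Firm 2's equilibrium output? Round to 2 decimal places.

Firm 2 with cost c maximizes (72 − 2(q₁+q₂) − c)·q₂, giving q₂(c) = (72 − c − 2q₁)/4.
E[c₂] = 0.6·13 + 0.2·14 + 0.2·15 = 13.6
Firm 1's FOC against E[q₂] yields q₁ = (72 − 2·15 + E[c₂])/6 = (72 − 30 + 13.6)/6 = 9.26667.
q₂(low-cost) = (72 − 13 − 2·9.26667)/4 = 10.1167.

10.12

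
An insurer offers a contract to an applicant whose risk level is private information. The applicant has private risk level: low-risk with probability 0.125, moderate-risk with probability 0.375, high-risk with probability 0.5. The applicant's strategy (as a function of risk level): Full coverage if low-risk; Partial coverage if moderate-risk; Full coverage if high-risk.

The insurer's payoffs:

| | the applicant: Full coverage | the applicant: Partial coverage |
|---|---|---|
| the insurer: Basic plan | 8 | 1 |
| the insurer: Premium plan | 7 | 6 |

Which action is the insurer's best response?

Premium plan

E[Basic plan] = 0.125·(8) + 0.375·(1) + 0.5·(8) = 5.375
E[Premium plan] = 0.125·(7) + 0.375·(6) + 0.5·(7) = 6.625
Best response: Premium plan (6.625 is the largest).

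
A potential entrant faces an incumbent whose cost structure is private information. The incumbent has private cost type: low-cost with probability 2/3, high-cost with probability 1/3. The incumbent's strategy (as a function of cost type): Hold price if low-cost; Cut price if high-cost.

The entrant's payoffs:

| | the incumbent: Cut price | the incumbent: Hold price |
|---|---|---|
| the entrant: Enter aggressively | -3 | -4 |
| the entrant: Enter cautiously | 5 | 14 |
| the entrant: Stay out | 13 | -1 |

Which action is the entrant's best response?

Compute the entrant's expected payoff for each action, taking the expectation over the incumbent's type.
E[Enter aggressively] = 2/3·(-4) + 1/3·(-3) = -11/3
E[Enter cautiously] = 2/3·(14) + 1/3·(5) = 11
E[Stay out] = 2/3·(-1) + 1/3·(13) = 11/3
Best response: Enter cautiously (11 is the largest).

Enter cautiously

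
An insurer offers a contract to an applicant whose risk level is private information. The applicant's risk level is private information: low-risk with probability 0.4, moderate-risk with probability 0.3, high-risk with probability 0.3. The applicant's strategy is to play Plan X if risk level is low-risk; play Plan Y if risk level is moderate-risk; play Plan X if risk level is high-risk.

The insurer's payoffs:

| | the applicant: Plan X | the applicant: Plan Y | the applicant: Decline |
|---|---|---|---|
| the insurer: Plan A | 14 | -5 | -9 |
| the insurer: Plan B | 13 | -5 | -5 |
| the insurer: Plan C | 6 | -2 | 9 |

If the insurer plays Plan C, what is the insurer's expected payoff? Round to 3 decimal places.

E[Plan C] = 0.4·6 + 0.3·(-2) + 0.3·6 = 2.4 + (-0.6) + 1.8 = 3.6

3.600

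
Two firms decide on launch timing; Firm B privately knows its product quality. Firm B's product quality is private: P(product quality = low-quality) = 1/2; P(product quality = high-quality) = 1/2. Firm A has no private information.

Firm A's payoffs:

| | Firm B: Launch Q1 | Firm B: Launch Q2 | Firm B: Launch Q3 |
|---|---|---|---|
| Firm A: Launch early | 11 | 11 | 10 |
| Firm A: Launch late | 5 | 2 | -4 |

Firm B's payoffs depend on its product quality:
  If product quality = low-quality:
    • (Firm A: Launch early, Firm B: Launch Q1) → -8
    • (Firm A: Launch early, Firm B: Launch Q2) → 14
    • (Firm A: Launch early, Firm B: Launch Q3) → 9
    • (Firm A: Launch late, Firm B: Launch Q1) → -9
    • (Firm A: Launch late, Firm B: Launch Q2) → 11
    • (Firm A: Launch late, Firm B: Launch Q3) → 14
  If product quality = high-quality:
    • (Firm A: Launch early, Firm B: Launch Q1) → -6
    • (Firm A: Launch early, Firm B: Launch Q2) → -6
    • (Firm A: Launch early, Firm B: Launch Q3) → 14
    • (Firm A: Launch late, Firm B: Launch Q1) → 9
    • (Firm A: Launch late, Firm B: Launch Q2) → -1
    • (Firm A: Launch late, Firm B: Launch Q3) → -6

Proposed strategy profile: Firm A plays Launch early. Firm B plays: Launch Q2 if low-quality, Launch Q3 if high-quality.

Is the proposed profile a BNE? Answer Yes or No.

Yes

A profile is a BNE iff every type of every player is best-responding given beliefs about the other side.
Firm A plays Launch early: E[Launch early] = 1/2·(11) + 1/2·(10) = 21/2; E[Launch late] = -1. Best-responding. ✓
Firm B (product quality low-quality), facing Launch early: Launch Q1 gives -8, Launch Q2 gives 14, Launch Q3 gives 9. Proposed Launch Q2 is best. ✓
Firm B (product quality high-quality), facing Launch early: Launch Q1 gives -6, Launch Q2 gives -6, Launch Q3 gives 14. Proposed Launch Q3 is best. ✓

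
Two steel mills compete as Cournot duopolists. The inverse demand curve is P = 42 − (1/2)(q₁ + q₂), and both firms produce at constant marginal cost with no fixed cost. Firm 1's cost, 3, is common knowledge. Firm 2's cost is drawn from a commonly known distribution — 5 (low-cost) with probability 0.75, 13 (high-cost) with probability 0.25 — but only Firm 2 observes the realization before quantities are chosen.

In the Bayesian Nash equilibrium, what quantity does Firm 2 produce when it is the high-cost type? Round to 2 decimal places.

Type-c best response for Firm 2: q₂(c) = (42 − c) − q₁/2.
Firm 1 maximizes expected profit; its first-order condition is 42 − q₁ − (1/2)E[q₂] − 3 = 0.
Substituting E[q₂] and solving: E[c₂] = 7, so q₁ = (42 − 2·3 + 7)/(3/2) = 28.6667.
q₂(high-cost) = (42 − 13 − (1/2)·28.6667) = 14.6667.

14.67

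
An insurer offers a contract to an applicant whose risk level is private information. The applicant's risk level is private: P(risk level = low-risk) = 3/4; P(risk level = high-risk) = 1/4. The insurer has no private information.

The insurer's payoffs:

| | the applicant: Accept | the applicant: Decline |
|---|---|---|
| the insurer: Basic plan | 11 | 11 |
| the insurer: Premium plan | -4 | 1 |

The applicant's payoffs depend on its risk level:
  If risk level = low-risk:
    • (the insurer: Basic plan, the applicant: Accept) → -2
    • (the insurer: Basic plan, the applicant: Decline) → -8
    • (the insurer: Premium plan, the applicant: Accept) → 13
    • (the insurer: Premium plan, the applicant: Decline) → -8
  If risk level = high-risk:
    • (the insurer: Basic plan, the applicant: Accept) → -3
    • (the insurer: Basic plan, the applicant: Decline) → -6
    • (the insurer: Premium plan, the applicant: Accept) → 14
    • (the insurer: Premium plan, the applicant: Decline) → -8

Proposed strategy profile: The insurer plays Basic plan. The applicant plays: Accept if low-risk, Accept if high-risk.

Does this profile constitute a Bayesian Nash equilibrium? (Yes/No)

Yes

A profile is a BNE iff every type of every player is best-responding given beliefs about the other side.
The insurer plays Basic plan: E[Basic plan] = 3/4·(11) + 1/4·(11) = 11; E[Premium plan] = -4. Best-responding. ✓
The applicant (risk level low-risk), facing Basic plan: Accept gives -2, Decline gives -8. Proposed Accept is best. ✓
The applicant (risk level high-risk), facing Basic plan: Accept gives -3, Decline gives -6. Proposed Accept is best. ✓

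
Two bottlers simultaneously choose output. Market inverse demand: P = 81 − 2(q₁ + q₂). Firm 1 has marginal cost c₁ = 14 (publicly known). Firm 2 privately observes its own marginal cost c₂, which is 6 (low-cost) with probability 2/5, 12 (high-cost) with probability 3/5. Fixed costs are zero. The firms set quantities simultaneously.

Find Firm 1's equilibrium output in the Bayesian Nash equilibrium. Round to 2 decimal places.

Type-c best response for Firm 2: q₂(c) = (81 − c)/4 − q₁/2.
Firm 1 maximizes expected profit; its first-order condition is 81 − 4q₁ − 2E[q₂] − 14 = 0.
Substituting E[q₂] and solving: E[c₂] = 9.6, so q₁ = (81 − 2·14 + 9.6)/6 = 10.4333.

10.43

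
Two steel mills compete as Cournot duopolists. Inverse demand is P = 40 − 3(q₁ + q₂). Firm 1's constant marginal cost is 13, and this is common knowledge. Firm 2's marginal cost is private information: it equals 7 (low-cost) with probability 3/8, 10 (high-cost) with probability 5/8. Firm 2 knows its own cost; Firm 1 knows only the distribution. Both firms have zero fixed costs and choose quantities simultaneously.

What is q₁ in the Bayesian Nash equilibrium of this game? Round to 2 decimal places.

2.54

Type-c best response for Firm 2: q₂(c) = (40 − c)/6 − q₁/2.
Firm 1 maximizes expected profit; its first-order condition is 40 − 6q₁ − 3E[q₂] − 13 = 0.
Substituting E[q₂] and solving: E[c₂] = 8.875, so q₁ = (40 − 2·13 + 8.875)/9 = 2.54167.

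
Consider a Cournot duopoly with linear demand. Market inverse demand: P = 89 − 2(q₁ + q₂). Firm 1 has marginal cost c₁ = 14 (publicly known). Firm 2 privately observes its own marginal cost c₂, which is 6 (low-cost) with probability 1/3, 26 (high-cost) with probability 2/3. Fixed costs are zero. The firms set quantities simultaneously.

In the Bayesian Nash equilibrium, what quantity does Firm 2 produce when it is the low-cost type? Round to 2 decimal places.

Type-c best response for Firm 2: q₂(c) = (89 − c)/4 − q₁/2.
Firm 1 maximizes expected profit; its first-order condition is 89 − 4q₁ − 2E[q₂] − 14 = 0.
Substituting E[q₂] and solving: E[c₂] = 19.3333, so q₁ = (89 − 2·14 + 19.3333)/6 = 13.3889.
q₂(low-cost) = (89 − 6 − 2·13.3889)/4 = 14.0556.

14.06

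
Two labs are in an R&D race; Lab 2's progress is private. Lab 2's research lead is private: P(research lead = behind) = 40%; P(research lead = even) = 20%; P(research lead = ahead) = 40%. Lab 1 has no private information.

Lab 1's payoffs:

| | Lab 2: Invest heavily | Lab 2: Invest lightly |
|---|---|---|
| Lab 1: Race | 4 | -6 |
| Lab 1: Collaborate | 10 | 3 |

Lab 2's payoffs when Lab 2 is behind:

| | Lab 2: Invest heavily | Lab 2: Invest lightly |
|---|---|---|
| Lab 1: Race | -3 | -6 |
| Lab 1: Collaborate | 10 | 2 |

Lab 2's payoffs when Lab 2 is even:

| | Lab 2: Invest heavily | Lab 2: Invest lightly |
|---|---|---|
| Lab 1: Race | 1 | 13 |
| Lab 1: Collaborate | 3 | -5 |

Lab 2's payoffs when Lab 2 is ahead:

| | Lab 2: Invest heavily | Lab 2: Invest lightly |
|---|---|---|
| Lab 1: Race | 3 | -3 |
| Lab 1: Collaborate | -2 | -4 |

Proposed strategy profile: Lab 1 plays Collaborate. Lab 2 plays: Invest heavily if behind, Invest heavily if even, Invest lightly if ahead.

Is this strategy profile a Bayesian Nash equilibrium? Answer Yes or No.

No

Lab 1 plays Collaborate: E[Collaborate] = 0.4·(10) + 0.2·(10) + 0.4·(3) = 7.2; E[Race] = 0. Best-responding. ✓
Lab 2 (research lead behind), facing Collaborate: Invest heavily gives 10, Invest lightly gives 2. Proposed Invest heavily is best. ✓
Lab 2 (research lead even), facing Collaborate: Invest heavily gives 3, Invest lightly gives -5. Proposed Invest heavily is best. ✓
Lab 2 (research lead ahead), facing Collaborate: Invest heavily gives -2, Invest lightly gives -4. Proposed Invest lightly is not best — profitable deviation exists. ✗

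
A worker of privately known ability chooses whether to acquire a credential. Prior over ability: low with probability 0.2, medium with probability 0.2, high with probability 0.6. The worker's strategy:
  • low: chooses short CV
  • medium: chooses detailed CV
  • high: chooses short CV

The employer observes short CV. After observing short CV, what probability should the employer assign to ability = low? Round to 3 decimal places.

P(short CV) = 0.2·1 + 0.2·0 + 0.6·1 = 0.8
P(low | short CV) = (0.2·1) / 0.8 = 0.2 / 0.8 = 0.25

0.250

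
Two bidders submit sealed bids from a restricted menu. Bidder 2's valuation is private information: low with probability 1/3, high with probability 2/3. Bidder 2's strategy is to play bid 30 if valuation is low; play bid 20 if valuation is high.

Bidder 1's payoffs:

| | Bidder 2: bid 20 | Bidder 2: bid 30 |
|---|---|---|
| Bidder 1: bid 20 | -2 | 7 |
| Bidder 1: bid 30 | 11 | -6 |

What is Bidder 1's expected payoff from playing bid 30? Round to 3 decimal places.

5.333

E[bid 30] = 1/3·(-6) + 2/3·11 = (-2) + 22/3 = 16/3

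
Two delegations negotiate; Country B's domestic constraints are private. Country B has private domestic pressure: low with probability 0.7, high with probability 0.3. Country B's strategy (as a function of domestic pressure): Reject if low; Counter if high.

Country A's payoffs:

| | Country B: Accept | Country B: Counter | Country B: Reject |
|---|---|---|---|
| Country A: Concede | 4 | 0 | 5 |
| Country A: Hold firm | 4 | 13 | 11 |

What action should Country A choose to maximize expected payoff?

Hold firm

E[Concede] = 0.7·(5) + 0.3·(0) = 3.5
E[Hold firm] = 0.7·(11) + 0.3·(13) = 11.6
Best response: Hold firm (11.6 is the largest).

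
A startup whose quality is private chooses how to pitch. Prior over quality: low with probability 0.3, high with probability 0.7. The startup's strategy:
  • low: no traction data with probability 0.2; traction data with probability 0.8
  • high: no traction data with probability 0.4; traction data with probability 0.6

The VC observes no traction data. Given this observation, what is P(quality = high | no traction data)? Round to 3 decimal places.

0.824

P(no traction data) = 0.3·0.2 + 0.7·0.4 = 0.34
P(high | no traction data) = (0.7·0.4) / 0.34 = 0.28 / 0.34 = 0.823529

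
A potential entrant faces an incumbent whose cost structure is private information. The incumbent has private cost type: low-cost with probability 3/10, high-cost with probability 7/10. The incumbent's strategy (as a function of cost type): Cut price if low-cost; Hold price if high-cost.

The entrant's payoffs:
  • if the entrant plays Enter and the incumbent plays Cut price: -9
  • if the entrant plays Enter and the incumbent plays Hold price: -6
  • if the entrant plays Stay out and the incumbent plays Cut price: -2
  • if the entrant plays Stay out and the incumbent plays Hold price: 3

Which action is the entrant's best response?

E[Enter] = 3/10·(-9) + 7/10·(-6) = -69/10
E[Stay out] = 3/10·(-2) + 7/10·(3) = 3/2
Best response: Stay out (3/2 is the largest).

Stay out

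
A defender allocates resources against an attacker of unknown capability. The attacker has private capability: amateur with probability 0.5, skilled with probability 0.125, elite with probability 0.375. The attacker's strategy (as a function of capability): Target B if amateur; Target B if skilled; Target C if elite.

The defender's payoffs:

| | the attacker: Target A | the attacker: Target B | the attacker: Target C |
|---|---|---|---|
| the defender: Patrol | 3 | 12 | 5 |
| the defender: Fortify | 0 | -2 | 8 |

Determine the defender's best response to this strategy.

E[Patrol] = 0.5·(12) + 0.125·(12) + 0.375·(5) = 9.375
E[Fortify] = 0.5·(-2) + 0.125·(-2) + 0.375·(8) = 1.75
Best response: Patrol (9.375 is the largest).

Patrol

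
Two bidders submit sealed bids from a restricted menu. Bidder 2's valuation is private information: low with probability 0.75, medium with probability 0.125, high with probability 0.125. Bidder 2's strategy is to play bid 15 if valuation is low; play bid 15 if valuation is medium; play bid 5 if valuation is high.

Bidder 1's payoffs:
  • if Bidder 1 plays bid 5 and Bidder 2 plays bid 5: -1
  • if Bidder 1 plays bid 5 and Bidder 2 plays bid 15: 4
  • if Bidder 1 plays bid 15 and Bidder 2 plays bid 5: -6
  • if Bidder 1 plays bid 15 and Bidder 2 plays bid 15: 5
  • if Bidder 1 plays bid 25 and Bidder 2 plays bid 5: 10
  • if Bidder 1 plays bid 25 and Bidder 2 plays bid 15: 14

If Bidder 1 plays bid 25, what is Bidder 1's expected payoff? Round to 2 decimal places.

13.50

E[bid 25] = 0.75·14 + 0.125·14 + 0.125·10 = 10.5 + 1.75 + 1.25 = 13.5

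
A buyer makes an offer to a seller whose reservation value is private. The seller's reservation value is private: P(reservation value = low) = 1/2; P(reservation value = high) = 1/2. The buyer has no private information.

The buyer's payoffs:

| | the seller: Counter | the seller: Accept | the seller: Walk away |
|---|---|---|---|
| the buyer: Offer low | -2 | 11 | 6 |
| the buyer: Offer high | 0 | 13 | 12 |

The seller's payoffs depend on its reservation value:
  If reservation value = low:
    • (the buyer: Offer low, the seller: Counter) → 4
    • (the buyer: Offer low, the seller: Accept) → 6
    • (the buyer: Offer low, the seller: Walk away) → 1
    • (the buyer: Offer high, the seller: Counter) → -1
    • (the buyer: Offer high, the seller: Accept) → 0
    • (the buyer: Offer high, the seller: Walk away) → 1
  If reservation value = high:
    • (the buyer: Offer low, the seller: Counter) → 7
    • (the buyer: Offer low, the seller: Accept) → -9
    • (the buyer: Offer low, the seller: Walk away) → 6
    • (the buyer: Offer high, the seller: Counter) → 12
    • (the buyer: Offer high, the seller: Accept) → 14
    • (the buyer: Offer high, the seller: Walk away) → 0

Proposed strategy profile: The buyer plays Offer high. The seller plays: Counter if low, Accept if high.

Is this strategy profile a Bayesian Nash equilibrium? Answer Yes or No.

A profile is a BNE iff every type of every player is best-responding given beliefs about the other side.
The buyer plays Offer high: E[Offer high] = 1/2·(0) + 1/2·(13) = 13/2; E[Offer low] = 9/2. Best-responding. ✓
The seller (reservation value low), facing Offer high: Counter gives -1, Accept gives 0, Walk away gives 1. Proposed Counter is not best — profitable deviation exists. ✗
The seller (reservation value high), facing Offer high: Counter gives 12, Accept gives 14, Walk away gives 0. Proposed Accept is best. ✓

No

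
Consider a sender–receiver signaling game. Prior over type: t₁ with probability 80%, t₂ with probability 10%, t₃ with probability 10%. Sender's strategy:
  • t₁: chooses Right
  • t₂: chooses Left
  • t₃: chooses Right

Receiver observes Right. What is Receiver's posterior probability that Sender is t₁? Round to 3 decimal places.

0.889

P(Right) = 0.8·1 + 0.1·0 + 0.1·1 = 0.9
P(t₁ | Right) = (0.8·1) / 0.9 = 0.8 / 0.9 = 0.888889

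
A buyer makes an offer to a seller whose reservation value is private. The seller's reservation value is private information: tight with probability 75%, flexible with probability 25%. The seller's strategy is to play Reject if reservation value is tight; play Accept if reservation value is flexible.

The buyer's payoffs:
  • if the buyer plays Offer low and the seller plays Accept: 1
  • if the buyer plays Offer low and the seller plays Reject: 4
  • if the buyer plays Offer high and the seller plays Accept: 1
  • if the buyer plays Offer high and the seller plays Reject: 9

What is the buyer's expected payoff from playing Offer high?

E[Offer high] = 0.75·9 + 0.25·1 = 6.75 + 0.25 = 7

7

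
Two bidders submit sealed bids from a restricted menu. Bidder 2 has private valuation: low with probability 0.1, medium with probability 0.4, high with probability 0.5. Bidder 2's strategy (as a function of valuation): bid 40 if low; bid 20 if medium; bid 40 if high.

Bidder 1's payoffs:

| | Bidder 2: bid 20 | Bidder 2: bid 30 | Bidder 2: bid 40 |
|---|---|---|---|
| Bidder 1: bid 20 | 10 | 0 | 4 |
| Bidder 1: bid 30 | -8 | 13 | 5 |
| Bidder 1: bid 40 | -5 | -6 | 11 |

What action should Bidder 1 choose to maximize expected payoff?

Compute Bidder 1's expected payoff for each action, taking the expectation over Bidder 2's type.
E[bid 20] = 0.1·(4) + 0.4·(10) + 0.5·(4) = 6.4
E[bid 30] = 0.1·(5) + 0.4·(-8) + 0.5·(5) = -0.2
E[bid 40] = 0.1·(11) + 0.4·(-5) + 0.5·(11) = 4.6
Best response: bid 20 (6.4 is the largest).

bid 20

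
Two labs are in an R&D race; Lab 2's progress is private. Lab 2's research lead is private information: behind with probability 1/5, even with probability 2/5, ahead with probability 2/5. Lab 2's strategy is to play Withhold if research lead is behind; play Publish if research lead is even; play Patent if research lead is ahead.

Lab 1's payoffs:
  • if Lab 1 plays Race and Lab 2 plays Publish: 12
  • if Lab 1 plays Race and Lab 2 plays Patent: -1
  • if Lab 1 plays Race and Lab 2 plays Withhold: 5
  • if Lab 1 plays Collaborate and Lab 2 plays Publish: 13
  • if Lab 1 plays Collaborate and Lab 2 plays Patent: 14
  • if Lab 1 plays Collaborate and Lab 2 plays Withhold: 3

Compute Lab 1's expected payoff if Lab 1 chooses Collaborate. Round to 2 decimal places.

E[Collaborate] = 1/5·3 + 2/5·13 + 2/5·14 = 3/5 + 26/5 + 28/5 = 57/5

11.40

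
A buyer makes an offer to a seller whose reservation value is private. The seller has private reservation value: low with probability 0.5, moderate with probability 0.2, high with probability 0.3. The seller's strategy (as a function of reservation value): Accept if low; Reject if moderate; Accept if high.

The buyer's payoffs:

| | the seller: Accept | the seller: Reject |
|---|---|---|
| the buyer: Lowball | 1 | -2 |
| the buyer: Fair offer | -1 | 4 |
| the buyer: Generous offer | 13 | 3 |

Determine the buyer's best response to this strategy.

E[Lowball] = 0.5·(1) + 0.2·(-2) + 0.3·(1) = 0.4
E[Fair offer] = 0.5·(-1) + 0.2·(4) + 0.3·(-1) = 0
E[Generous offer] = 0.5·(13) + 0.2·(3) + 0.3·(13) = 11
Best response: Generous offer (11 is the largest).

Generous offer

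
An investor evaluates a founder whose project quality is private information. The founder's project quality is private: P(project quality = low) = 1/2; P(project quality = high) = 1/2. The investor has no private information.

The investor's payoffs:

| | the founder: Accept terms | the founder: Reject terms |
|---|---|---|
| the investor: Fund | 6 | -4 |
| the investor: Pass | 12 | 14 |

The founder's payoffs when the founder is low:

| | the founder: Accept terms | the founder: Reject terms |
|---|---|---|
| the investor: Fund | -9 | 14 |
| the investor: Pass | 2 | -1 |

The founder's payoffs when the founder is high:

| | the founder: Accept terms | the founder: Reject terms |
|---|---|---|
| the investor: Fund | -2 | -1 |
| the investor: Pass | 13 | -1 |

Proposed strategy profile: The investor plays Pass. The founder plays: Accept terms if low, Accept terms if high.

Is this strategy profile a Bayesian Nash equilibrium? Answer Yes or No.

The investor plays Pass: E[Pass] = 1/2·(12) + 1/2·(12) = 12; E[Fund] = 6. Best-responding. ✓
The founder (project quality low), facing Pass: Accept terms gives 2, Reject terms gives -1. Proposed Accept terms is best. ✓
The founder (project quality high), facing Pass: Accept terms gives 13, Reject terms gives -1. Proposed Accept terms is best. ✓

Yes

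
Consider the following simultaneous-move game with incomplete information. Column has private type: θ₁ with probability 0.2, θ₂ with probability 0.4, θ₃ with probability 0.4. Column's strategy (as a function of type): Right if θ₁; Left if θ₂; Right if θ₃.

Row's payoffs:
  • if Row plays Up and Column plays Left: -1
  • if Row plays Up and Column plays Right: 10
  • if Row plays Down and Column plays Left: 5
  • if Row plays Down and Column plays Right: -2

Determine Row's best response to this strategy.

E[Up] = 0.2·(10) + 0.4·(-1) + 0.4·(10) = 5.6
E[Down] = 0.2·(-2) + 0.4·(5) + 0.4·(-2) = 0.8
Best response: Up (5.6 is the largest).

Up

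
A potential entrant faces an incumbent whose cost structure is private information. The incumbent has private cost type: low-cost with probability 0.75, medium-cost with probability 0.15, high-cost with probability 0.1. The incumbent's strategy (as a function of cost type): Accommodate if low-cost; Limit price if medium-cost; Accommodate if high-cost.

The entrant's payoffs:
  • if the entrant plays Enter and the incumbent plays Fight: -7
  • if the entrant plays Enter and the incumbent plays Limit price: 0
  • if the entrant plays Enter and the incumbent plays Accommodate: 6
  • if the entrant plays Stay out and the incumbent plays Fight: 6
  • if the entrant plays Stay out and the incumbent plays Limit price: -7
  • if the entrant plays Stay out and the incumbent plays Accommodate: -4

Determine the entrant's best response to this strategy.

E[Enter] = 0.75·(6) + 0.15·(0) + 0.1·(6) = 5.1
E[Stay out] = 0.75·(-4) + 0.15·(-7) + 0.1·(-4) = -4.45
Best response: Enter (5.1 is the largest).

Enter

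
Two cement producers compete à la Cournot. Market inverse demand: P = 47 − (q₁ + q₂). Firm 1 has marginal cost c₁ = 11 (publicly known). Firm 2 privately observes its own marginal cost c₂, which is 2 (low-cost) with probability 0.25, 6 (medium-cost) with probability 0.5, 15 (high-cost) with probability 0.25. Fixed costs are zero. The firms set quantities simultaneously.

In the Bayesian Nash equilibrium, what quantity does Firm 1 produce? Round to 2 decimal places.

Type-c best response for Firm 2: q₂(c) = (47 − c)/2 − q₁/2.
Firm 1 maximizes expected profit; its first-order condition is 47 − 2q₁ − E[q₂] − 11 = 0.
Substituting E[q₂] and solving: E[c₂] = 7.25, so q₁ = (47 − 2·11 + 7.25)/3 = 10.75.

10.75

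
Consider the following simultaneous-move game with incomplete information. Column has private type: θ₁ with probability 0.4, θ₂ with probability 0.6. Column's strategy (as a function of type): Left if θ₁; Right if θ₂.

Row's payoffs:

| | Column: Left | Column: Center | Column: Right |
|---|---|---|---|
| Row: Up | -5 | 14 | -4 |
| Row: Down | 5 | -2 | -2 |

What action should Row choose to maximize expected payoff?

Compute Row's expected payoff for each action, taking the expectation over Column's type.
E[Up] = 0.4·(-5) + 0.6·(-4) = -4.4
E[Down] = 0.4·(5) + 0.6·(-2) = 0.8
Best response: Down (0.8 is the largest).

Down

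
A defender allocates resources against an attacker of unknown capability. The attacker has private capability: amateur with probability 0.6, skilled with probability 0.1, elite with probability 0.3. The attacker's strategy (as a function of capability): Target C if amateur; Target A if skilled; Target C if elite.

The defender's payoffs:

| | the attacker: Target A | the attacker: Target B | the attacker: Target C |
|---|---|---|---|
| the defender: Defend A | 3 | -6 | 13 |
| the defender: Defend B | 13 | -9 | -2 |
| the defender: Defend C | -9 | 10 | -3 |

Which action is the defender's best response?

E[Defend A] = 0.6·(13) + 0.1·(3) + 0.3·(13) = 12
E[Defend B] = 0.6·(-2) + 0.1·(13) + 0.3·(-2) = -0.5
E[Defend C] = 0.6·(-3) + 0.1·(-9) + 0.3·(-3) = -3.6
Best response: Defend A (12 is the largest).

Defend A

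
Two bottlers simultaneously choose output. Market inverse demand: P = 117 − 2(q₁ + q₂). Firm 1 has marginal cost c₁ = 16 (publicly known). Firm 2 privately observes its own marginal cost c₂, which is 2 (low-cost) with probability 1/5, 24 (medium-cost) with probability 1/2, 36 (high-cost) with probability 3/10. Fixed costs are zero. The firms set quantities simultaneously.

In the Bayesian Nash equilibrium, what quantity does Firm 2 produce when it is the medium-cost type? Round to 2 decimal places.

14.23

Firm 2 with cost c maximizes (117 − 2(q₁+q₂) − c)·q₂, giving q₂(c) = (117 − c − 2q₁)/4.
E[c₂] = 1/5·2 + 1/2·24 + 3/10·36 = 23.2
Firm 1's FOC against E[q₂] yields q₁ = (117 − 2·16 + E[c₂])/6 = (117 − 32 + 23.2)/6 = 18.0333.
q₂(medium-cost) = (117 − 24 − 2·18.0333)/4 = 14.2333.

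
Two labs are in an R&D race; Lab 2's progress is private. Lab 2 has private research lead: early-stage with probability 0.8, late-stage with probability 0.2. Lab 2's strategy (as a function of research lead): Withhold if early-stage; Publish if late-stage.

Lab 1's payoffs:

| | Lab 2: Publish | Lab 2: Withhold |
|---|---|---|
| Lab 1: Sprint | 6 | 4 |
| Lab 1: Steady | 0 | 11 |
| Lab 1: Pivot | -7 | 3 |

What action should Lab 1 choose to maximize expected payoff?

E[Sprint] = 0.8·(4) + 0.2·(6) = 4.4
E[Steady] = 0.8·(11) + 0.2·(0) = 8.8
E[Pivot] = 0.8·(3) + 0.2·(-7) = 1
Best response: Steady (8.8 is the largest).

Steady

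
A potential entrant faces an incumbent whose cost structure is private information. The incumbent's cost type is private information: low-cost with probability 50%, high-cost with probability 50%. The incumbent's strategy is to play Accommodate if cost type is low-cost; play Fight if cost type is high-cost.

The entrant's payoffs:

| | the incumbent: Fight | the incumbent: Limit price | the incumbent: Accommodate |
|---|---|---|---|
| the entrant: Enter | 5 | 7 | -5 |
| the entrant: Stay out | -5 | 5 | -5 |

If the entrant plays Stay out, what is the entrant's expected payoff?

E[Stay out] = 0.5·(-5) + 0.5·(-5) = (-2.5) + (-2.5) = -5

-5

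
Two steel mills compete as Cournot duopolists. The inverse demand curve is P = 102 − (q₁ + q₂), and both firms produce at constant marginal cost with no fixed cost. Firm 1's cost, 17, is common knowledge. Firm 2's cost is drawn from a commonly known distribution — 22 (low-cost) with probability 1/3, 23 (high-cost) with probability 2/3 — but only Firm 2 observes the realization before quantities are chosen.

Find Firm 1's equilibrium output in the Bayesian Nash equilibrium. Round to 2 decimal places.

Type-c best response for Firm 2: q₂(c) = (102 − c)/2 − q₁/2.
Firm 1 maximizes expected profit; its first-order condition is 102 − 2q₁ − E[q₂] − 17 = 0.
Substituting E[q₂] and solving: E[c₂] = 22.6667, so q₁ = (102 − 2·17 + 22.6667)/3 = 30.2222.

30.22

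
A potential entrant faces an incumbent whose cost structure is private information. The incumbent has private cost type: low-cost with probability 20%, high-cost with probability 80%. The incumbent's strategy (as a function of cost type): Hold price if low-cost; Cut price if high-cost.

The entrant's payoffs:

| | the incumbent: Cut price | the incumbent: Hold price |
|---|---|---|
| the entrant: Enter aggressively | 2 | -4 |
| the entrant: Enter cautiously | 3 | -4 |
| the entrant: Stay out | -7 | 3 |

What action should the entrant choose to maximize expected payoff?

Enter cautiously

E[Enter aggressively] = 0.2·(-4) + 0.8·(2) = 0.8
E[Enter cautiously] = 0.2·(-4) + 0.8·(3) = 1.6
E[Stay out] = 0.2·(3) + 0.8·(-7) = -5
Best response: Enter cautiously (1.6 is the largest).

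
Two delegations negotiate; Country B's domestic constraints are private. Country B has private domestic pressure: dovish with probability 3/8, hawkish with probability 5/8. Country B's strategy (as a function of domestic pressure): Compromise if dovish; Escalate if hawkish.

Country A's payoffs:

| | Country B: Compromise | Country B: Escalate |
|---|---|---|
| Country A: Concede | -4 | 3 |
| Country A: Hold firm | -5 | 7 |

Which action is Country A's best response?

Compute Country A's expected payoff for each action, taking the expectation over Country B's type.
E[Concede] = 3/8·(-4) + 5/8·(3) = 3/8
E[Hold firm] = 3/8·(-5) + 5/8·(7) = 5/2
Best response: Hold firm (5/2 is the largest).

Hold firm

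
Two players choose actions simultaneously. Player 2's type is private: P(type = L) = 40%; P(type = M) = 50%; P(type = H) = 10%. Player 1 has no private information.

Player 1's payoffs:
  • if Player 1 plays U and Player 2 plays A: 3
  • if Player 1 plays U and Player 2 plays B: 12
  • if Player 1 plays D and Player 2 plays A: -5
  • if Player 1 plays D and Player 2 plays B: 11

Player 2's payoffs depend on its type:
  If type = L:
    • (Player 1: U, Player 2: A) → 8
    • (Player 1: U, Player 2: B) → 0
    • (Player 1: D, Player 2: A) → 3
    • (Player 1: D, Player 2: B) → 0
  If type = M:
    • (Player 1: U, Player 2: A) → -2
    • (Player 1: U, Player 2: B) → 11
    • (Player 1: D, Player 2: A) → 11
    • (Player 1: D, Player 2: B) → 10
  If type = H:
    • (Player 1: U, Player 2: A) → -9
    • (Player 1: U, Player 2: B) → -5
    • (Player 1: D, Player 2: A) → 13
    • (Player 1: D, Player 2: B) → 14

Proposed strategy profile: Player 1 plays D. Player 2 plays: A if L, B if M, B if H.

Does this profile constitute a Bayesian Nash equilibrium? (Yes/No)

No

Player 1 plays D: E[D] = 0.4·(-5) + 0.5·(11) + 0.1·(11) = 4.6; E[U] = 8.4. Not best-responding. ✗
Player 2 (type L), facing D: A gives 3, B gives 0. Proposed A is best. ✓
Player 2 (type M), facing D: A gives 11, B gives 10. Proposed B is not best — profitable deviation exists. ✗
Player 2 (type H), facing D: A gives 13, B gives 14. Proposed B is best. ✓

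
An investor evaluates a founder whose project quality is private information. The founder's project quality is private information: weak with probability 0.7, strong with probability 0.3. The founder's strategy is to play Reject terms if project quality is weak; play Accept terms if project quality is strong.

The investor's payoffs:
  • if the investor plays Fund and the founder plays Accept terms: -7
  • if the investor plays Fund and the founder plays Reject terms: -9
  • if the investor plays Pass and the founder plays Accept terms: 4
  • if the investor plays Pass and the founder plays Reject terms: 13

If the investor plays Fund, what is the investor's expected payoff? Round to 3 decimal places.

-8.400

E[Fund] = 0.7·(-9) + 0.3·(-7) = (-6.3) + (-2.1) = -8.4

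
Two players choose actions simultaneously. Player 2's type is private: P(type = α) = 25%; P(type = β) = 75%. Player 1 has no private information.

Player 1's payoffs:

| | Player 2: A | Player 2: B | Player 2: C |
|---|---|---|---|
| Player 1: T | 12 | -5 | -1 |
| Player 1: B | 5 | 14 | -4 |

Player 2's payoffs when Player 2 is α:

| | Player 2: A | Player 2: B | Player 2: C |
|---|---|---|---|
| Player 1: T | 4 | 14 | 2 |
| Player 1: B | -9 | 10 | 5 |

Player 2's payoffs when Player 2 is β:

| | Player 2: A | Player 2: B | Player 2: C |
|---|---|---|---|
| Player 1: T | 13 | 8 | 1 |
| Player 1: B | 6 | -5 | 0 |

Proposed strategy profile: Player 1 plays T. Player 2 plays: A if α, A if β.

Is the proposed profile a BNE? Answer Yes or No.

No

Player 1 plays T: E[T] = 0.25·(12) + 0.75·(12) = 12; E[B] = 5. Best-responding. ✓
Player 2 (type α), facing T: A gives 4, B gives 14, C gives 2. Proposed A is not best — profitable deviation exists. ✗
Player 2 (type β), facing T: A gives 13, B gives 8, C gives 1. Proposed A is best. ✓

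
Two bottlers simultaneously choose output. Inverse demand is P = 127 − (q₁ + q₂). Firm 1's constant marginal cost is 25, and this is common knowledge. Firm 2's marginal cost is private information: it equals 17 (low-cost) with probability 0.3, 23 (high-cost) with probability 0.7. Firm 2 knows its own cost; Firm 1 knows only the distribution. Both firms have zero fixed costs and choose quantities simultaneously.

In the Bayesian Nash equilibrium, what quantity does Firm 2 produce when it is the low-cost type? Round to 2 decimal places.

38.63

Type-c best response for Firm 2: q₂(c) = (127 − c)/2 − q₁/2.
Firm 1 maximizes expected profit; its first-order condition is 127 − 2q₁ − E[q₂] − 25 = 0.
Substituting E[q₂] and solving: E[c₂] = 21.2, so q₁ = (127 − 2·25 + 21.2)/3 = 32.7333.
q₂(low-cost) = (127 − 17 − 32.7333)/2 = 38.6333.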